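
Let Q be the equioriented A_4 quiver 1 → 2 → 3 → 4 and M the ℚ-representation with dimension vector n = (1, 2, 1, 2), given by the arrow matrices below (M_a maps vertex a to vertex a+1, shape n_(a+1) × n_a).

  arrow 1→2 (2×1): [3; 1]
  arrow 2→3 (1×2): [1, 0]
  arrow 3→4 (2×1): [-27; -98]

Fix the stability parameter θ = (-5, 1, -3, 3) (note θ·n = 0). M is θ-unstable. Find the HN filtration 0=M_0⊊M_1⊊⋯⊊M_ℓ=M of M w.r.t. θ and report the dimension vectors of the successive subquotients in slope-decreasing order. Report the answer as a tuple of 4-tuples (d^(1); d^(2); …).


Barcode: M ≅ I[1,4], I[2,2], I[4,4]. HN layers by μ_θ (4 steps, strictly decreasing):
  μ^(1)=3; μ^(2)=1; μ^(3)=-1; μ^(4)=-5

((0, 0, 0, 2); (0, 1, 0, 0); (0, 1, 1, 0); (1, 0, 0, 0))


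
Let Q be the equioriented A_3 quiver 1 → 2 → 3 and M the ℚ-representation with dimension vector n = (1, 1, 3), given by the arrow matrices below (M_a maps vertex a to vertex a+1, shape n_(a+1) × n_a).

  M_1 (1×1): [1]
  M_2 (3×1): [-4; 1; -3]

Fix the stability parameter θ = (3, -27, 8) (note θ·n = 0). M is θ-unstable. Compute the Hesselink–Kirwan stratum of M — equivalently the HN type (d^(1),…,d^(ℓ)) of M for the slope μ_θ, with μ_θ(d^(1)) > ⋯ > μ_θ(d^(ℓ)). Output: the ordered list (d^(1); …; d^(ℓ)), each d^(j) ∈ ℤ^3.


Interval decomposition of M: I[1,3], I[3,3]^2.
HN type (ℓ=2): μ^(1)=8; μ^(2)=-12

((0, 0, 3); (1, 1, 0))


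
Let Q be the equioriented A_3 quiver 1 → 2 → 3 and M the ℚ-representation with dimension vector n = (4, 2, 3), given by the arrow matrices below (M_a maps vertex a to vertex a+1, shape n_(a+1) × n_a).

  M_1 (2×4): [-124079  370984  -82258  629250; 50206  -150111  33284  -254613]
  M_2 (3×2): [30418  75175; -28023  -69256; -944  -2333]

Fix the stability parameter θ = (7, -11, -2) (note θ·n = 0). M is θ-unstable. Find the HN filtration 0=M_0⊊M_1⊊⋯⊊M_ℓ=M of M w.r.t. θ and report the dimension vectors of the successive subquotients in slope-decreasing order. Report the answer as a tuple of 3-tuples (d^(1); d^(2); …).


Barcode: M ≅ I[1,1]^2, I[1,3]^2, I[3,3]. HN layers by μ_θ (2 steps, strictly decreasing):
  μ^(1)=7; μ^(2)=-2

((2, 0, 0); (2, 2, 3))


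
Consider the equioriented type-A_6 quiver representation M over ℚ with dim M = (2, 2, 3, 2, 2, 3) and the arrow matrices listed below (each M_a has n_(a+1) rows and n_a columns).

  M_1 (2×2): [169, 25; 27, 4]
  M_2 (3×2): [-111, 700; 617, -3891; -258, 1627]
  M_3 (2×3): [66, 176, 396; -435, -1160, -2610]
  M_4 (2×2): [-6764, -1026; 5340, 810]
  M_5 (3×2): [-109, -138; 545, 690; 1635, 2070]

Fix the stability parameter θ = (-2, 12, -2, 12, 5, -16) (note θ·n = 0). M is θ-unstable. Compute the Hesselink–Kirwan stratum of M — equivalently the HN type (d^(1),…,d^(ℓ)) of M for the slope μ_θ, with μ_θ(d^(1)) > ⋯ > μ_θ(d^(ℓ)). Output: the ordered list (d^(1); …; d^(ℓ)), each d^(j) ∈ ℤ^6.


Barcode: M ≅ I[1,3], I[1,6], I[3,3], I[4,4], I[5,5], I[6,6]^2. HN layers by μ_θ (5 steps, strictly decreasing):
  μ^(1)=12; μ^(2)=5; μ^(3)=11/5; μ^(4)=-2; μ^(5)=-16

((0, 0, 0, 1, 0, 0); (0, 1, 1, 0, 1, 0); (0, 1, 1, 1, 1, 1); (2, 0, 1, 0, 0, 0); (0, 0, 0, 0, 0, 2))


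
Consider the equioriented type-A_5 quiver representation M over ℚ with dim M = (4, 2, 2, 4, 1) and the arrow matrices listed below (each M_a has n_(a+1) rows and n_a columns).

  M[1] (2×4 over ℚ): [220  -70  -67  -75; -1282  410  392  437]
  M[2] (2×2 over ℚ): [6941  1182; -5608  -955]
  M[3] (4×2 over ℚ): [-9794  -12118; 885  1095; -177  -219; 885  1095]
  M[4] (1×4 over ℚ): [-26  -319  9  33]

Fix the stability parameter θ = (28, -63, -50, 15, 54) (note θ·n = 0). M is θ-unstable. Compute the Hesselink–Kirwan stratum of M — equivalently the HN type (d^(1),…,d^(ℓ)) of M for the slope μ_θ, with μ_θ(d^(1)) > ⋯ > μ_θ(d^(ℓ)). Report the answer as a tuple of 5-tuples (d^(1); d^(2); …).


Via rank(M_{q-1}∘⋯∘M_p): M ≅ I[1,1]^2, I[1,3], I[1,5], I[4,4]^3.
μ_θ-semistable layers: μ^(1)=54; μ^(2)=28; μ^(3)=15; μ^(4)=-85/3

((0, 0, 0, 0, 1); (2, 0, 0, 0, 0); (0, 0, 0, 4, 0); (2, 2, 2, 0, 0))


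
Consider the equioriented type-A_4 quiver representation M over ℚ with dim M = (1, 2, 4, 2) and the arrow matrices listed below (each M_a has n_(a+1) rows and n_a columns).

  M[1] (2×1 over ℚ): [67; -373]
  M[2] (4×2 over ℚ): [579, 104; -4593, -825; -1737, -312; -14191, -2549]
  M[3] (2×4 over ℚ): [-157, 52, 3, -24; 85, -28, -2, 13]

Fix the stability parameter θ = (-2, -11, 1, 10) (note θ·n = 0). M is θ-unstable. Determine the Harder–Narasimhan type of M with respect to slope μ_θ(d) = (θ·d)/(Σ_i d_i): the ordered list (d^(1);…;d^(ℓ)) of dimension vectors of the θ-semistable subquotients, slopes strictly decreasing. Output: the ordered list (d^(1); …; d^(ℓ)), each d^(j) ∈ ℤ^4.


Via rank(M_{q-1}∘⋯∘M_p): M ≅ I[1,4], I[2,4], I[3,3]^2.
μ_θ-semistable layers: μ^(1)=10; μ^(2)=1; μ^(3)=-13/2; μ^(4)=-11

((0, 0, 0, 2); (0, 0, 4, 0); (1, 1, 0, 0); (0, 1, 0, 0))


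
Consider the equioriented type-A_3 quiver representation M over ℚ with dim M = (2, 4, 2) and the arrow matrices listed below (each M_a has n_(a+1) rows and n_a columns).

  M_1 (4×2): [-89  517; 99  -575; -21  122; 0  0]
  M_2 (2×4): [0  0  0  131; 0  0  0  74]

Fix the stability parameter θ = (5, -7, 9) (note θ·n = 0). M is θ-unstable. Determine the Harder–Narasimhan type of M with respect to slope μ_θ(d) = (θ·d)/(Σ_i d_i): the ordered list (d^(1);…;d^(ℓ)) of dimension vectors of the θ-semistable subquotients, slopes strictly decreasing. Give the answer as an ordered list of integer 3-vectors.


Interval decomposition of M: I[1,2]^2, I[2,2], I[2,3], I[3,3].
HN type (ℓ=3): μ^(1)=9; μ^(2)=-1; μ^(3)=-7

((0, 0, 2); (2, 2, 0); (0, 2, 0))


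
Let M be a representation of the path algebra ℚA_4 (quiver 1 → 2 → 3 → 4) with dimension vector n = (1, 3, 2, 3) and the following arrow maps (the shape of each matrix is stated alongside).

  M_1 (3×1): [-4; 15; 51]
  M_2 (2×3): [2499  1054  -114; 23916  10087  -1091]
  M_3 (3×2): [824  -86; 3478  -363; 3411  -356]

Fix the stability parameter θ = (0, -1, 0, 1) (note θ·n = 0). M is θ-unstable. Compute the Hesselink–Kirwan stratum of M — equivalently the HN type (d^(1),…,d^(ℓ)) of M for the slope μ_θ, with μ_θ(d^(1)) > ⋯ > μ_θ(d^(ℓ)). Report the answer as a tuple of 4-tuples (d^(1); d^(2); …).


Barcode: M ≅ I[1,2], I[2,4]^2, I[4,4]. HN layers by μ_θ (4 steps, strictly decreasing):
  μ^(1)=1; μ^(2)=0; μ^(3)=-1/2; μ^(4)=-1

((0, 0, 0, 3); (0, 0, 2, 0); (1, 1, 0, 0); (0, 2, 0, 0))


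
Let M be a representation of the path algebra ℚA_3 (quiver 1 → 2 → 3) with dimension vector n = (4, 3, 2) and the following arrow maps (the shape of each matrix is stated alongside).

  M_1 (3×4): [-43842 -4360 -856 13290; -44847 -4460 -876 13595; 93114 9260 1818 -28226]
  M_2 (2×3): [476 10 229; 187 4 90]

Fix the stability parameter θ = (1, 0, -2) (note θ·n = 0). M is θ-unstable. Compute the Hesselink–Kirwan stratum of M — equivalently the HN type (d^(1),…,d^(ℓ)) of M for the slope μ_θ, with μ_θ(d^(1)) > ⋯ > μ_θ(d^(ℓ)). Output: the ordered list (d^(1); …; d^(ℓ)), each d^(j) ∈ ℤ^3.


Via rank(M_{q-1}∘⋯∘M_p): M ≅ I[1,1]^2, I[1,3]^2, I[2,2].
μ_θ-semistable layers: μ^(1)=1; μ^(2)=0; μ^(3)=-1/3

((2, 0, 0); (0, 1, 0); (2, 2, 2))


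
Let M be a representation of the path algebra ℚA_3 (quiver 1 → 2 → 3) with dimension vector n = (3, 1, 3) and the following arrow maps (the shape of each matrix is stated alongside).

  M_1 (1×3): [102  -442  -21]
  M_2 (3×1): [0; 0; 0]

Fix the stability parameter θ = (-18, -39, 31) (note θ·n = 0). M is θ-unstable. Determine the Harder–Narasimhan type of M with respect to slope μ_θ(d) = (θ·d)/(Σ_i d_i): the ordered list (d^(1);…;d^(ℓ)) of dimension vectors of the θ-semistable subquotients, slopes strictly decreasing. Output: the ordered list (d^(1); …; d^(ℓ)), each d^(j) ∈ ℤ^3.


Via rank(M_{q-1}∘⋯∘M_p): M ≅ I[1,1]^2, I[1,2], I[3,3]^3.
μ_θ-semistable layers: μ^(1)=31; μ^(2)=-18; μ^(3)=-57/2

((0, 0, 3); (2, 0, 0); (1, 1, 0))


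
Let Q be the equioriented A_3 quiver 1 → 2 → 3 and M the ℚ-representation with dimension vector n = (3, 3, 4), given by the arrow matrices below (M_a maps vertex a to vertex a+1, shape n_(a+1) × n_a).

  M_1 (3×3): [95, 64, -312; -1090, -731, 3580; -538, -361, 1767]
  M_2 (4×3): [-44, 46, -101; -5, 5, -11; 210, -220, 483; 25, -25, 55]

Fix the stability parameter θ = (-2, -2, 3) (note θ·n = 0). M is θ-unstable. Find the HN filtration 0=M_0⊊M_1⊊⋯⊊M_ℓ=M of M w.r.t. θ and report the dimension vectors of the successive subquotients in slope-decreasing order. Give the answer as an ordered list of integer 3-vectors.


Barcode: M ≅ I[1,2], I[1,3]^2, I[3,3]^2. HN layers by μ_θ (2 steps, strictly decreasing):
  μ^(1)=3; μ^(2)=-2

((0, 0, 4); (3, 3, 0))


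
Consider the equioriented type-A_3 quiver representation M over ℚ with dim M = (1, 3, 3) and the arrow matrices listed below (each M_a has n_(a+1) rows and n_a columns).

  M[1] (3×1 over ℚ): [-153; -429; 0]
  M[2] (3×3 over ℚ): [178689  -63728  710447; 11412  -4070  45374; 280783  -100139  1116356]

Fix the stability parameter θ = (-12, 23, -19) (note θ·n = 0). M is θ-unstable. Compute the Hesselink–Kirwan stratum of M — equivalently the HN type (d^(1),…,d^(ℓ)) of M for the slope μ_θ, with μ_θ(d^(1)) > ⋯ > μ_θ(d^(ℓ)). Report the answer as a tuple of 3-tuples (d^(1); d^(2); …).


Barcode: M ≅ I[1,3], I[2,3]^2. HN layers by μ_θ (2 steps, strictly decreasing):
  μ^(1)=2; μ^(2)=-12

((0, 3, 3); (1, 0, 0))


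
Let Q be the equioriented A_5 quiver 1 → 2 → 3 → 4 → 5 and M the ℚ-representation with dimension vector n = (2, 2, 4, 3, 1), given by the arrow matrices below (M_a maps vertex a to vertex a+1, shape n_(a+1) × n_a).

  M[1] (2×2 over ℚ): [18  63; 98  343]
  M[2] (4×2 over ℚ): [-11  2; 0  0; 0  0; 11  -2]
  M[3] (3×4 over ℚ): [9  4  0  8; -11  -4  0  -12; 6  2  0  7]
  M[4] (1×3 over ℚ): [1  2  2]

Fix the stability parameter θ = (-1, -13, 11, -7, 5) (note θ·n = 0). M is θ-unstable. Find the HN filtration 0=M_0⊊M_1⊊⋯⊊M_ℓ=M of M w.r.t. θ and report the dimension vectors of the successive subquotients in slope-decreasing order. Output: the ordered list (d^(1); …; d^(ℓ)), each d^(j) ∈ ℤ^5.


Interval decomposition of M: I[1,1], I[1,5], I[2,2], I[3,3]^2, I[3,4], I[4,4].
HN type (ℓ=6): μ^(1)=11; μ^(2)=5; μ^(3)=2; μ^(4)=-1; μ^(5)=-7; μ^(6)=-13

((0, 0, 2, 0, 0); (0, 0, 0, 0, 1); (0, 0, 2, 2, 0); (1, 0, 0, 0, 0); (1, 1, 0, 1, 0); (0, 1, 0, 0, 0))


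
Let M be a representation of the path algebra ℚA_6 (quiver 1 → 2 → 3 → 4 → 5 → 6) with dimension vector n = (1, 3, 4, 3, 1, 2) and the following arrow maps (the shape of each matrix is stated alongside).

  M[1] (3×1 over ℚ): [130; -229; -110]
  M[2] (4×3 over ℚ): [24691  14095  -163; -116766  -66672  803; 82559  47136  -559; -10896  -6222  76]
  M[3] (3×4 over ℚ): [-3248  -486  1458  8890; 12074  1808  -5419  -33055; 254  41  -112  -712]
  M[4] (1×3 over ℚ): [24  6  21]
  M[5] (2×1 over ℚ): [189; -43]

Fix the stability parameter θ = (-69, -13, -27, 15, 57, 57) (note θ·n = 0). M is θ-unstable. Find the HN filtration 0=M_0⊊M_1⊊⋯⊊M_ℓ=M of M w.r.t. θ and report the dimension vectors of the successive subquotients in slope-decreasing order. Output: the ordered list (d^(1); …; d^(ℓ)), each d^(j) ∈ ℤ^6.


Interval decomposition of M: I[1,3], I[2,4], I[2,6], I[3,3], I[4,4], I[6,6].
HN type (ℓ=5): μ^(1)=57; μ^(2)=15; μ^(3)=-20; μ^(4)=-27; μ^(5)=-69

((0, 0, 0, 0, 1, 2); (0, 0, 0, 3, 0, 0); (0, 3, 3, 0, 0, 0); (0, 0, 1, 0, 0, 0); (1, 0, 0, 0, 0, 0))


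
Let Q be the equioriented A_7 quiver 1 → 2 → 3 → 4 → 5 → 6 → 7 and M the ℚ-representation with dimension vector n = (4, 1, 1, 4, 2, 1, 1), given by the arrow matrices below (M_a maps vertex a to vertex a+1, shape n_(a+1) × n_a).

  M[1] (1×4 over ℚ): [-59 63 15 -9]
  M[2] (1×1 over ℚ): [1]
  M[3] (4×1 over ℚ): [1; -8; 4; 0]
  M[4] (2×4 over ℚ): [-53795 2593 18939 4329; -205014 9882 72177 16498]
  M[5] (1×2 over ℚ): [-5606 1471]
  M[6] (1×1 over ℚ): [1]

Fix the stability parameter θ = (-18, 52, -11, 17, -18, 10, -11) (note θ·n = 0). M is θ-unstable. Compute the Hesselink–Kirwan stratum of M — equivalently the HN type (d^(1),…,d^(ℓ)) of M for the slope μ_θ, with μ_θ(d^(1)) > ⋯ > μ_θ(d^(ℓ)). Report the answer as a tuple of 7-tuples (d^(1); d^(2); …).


Interval decomposition of M: I[1,1]^3, I[1,7], I[4,4]^2, I[4,5].
HN type (ℓ=4): μ^(1)=17; μ^(2)=13/2; μ^(3)=-1/2; μ^(4)=-18

((0, 0, 0, 2, 0, 0, 0); (0, 1, 1, 1, 1, 1, 1); (0, 0, 0, 1, 1, 0, 0); (4, 0, 0, 0, 0, 0, 0))


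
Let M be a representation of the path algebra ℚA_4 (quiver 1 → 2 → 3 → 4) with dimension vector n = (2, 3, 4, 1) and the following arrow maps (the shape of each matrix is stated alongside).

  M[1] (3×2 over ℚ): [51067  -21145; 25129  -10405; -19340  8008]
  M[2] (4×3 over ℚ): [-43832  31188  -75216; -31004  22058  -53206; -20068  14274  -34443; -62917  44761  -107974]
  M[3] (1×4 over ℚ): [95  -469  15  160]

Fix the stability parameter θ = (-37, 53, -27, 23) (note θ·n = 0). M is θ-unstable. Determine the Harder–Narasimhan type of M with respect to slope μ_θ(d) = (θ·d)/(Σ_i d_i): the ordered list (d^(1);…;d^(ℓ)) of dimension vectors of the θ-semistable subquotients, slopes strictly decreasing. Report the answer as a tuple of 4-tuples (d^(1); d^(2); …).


Interval decomposition of M: I[1,3], I[1,4], I[2,3], I[3,3].
HN type (ℓ=4): μ^(1)=23; μ^(2)=13; μ^(3)=-27; μ^(4)=-37

((0, 0, 0, 1); (0, 3, 3, 0); (0, 0, 1, 0); (2, 0, 0, 0))


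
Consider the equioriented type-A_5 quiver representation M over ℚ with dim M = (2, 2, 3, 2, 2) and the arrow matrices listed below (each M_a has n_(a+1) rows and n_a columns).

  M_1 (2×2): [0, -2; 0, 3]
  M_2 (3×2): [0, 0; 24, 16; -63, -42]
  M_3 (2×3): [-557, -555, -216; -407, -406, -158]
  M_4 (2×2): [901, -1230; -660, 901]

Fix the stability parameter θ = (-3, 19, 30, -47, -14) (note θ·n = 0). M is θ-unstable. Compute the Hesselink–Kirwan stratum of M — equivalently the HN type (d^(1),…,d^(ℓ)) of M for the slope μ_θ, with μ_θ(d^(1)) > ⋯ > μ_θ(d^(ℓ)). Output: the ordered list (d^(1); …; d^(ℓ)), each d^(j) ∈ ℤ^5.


Interval decomposition of M: I[1,1], I[1,2], I[2,5], I[3,3], I[3,5].
HN type (ℓ=4): μ^(1)=30; μ^(2)=19; μ^(3)=-3; μ^(4)=-31/3

((0, 0, 1, 0, 0); (0, 1, 0, 0, 0); (2, 1, 1, 1, 1); (0, 0, 1, 1, 1))


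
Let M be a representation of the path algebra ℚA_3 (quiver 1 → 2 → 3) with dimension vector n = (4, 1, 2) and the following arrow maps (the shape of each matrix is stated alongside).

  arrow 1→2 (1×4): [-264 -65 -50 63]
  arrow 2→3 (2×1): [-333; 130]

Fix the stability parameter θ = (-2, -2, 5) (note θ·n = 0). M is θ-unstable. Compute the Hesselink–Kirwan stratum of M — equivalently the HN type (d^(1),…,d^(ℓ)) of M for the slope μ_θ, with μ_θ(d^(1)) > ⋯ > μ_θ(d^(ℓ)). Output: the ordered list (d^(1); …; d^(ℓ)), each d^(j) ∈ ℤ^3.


Via rank(M_{q-1}∘⋯∘M_p): M ≅ I[1,1]^3, I[1,3], I[3,3].
μ_θ-semistable layers: μ^(1)=5; μ^(2)=-2

((0, 0, 2); (4, 1, 0))


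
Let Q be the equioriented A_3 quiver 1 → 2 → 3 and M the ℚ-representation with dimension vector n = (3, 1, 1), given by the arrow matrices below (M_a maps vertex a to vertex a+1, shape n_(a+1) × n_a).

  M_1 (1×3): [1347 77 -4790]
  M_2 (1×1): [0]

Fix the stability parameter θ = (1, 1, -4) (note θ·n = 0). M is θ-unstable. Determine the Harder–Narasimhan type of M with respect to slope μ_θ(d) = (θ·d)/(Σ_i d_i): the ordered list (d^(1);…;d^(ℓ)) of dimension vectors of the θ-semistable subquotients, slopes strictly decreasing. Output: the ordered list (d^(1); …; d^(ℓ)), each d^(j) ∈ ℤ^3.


Barcode: M ≅ I[1,1]^2, I[1,2], I[3,3]. HN layers by μ_θ (2 steps, strictly decreasing):
  μ^(1)=1; μ^(2)=-4

((3, 1, 0); (0, 0, 1))


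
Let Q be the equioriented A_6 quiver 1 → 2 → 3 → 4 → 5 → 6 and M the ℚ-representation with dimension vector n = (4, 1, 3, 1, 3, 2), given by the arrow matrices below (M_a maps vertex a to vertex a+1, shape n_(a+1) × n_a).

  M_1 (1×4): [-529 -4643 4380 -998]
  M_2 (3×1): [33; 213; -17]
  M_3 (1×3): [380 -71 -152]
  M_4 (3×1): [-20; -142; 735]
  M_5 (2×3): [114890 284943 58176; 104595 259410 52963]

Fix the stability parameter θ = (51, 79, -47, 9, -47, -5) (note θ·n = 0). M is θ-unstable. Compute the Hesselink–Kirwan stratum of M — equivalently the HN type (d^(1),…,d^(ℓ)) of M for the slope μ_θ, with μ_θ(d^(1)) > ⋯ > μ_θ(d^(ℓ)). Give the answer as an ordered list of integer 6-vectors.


Via rank(M_{q-1}∘⋯∘M_p): M ≅ I[1,1]^3, I[1,6], I[3,3]^2, I[5,5], I[5,6].
μ_θ-semistable layers: μ^(1)=51; μ^(2)=20/3; μ^(3)=-5; μ^(4)=-47

((3, 0, 0, 0, 0, 0); (1, 1, 1, 1, 1, 1); (0, 0, 0, 0, 0, 1); (0, 0, 2, 0, 2, 0))


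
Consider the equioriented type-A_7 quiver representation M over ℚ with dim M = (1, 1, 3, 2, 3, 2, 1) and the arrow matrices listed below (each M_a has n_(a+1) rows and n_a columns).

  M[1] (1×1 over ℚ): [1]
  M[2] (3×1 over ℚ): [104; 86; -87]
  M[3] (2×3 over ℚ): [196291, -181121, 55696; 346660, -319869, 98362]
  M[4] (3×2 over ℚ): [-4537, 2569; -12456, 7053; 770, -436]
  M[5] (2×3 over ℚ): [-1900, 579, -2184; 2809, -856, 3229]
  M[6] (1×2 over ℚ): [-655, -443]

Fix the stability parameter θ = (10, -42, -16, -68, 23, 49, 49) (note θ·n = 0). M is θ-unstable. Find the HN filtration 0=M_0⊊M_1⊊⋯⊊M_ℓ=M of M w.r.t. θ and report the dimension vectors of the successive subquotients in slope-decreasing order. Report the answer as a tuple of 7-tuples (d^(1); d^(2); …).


Interval decomposition of M: I[1,7], I[3,3], I[3,6], I[5,5].
HN type (ℓ=5): μ^(1)=49; μ^(2)=23; μ^(3)=-16; μ^(4)=-29; μ^(5)=-42

((0, 0, 0, 0, 0, 2, 1); (0, 0, 0, 0, 3, 0, 0); (0, 0, 1, 0, 0, 0, 0); (1, 1, 1, 1, 0, 0, 0); (0, 0, 1, 1, 0, 0, 0))


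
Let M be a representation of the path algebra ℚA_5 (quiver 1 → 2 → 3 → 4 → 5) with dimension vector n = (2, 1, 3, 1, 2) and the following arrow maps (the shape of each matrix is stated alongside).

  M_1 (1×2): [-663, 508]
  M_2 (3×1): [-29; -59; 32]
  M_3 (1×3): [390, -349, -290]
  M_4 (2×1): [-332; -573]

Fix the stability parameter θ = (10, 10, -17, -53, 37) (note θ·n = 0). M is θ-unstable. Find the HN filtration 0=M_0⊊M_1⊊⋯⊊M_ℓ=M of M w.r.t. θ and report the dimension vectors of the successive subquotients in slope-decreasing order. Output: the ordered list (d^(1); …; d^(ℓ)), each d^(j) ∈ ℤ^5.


Barcode: M ≅ I[1,1], I[1,5], I[3,3]^2, I[5,5]. HN layers by μ_θ (4 steps, strictly decreasing):
  μ^(1)=37; μ^(2)=10; μ^(3)=-25/2; μ^(4)=-17

((0, 0, 0, 0, 2); (1, 0, 0, 0, 0); (1, 1, 1, 1, 0); (0, 0, 2, 0, 0))


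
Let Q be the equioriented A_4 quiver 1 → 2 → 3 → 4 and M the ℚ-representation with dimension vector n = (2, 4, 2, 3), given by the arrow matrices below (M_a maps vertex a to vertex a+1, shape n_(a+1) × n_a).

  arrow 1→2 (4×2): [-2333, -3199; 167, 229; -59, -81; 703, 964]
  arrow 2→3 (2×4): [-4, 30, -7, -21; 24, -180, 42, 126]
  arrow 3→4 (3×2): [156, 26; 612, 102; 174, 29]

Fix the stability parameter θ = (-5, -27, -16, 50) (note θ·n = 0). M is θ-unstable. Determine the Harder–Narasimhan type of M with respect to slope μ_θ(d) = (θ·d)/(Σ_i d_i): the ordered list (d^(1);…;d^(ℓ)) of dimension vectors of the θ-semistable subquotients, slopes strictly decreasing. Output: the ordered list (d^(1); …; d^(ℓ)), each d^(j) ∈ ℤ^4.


Interval decomposition of M: I[1,2], I[1,3], I[2,2]^2, I[3,4], I[4,4]^2.
HN type (ℓ=3): μ^(1)=50; μ^(2)=-16; μ^(3)=-27

((0, 0, 0, 3); (2, 2, 2, 0); (0, 2, 0, 0))


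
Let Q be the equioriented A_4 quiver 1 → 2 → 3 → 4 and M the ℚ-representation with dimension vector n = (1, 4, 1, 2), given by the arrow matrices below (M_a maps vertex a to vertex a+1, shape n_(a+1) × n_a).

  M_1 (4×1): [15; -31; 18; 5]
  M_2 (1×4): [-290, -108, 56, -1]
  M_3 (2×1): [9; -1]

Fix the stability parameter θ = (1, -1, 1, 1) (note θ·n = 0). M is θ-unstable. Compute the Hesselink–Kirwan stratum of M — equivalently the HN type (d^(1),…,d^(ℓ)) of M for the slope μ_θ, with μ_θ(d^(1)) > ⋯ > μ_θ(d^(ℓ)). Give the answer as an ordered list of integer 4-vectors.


Via rank(M_{q-1}∘⋯∘M_p): M ≅ I[1,4], I[2,2]^3, I[4,4].
μ_θ-semistable layers: μ^(1)=1; μ^(2)=0; μ^(3)=-1

((0, 0, 1, 2); (1, 1, 0, 0); (0, 3, 0, 0))


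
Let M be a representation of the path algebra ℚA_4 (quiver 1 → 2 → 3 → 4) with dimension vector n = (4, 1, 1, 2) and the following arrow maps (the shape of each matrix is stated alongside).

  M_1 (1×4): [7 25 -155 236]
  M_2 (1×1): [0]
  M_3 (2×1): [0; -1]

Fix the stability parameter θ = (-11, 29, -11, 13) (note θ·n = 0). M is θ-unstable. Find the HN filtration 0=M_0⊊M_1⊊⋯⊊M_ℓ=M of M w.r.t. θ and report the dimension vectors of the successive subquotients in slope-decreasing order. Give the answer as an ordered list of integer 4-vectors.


Interval decomposition of M: I[1,1]^3, I[1,2], I[3,4], I[4,4].
HN type (ℓ=3): μ^(1)=29; μ^(2)=13; μ^(3)=-11

((0, 1, 0, 0); (0, 0, 0, 2); (4, 0, 1, 0))


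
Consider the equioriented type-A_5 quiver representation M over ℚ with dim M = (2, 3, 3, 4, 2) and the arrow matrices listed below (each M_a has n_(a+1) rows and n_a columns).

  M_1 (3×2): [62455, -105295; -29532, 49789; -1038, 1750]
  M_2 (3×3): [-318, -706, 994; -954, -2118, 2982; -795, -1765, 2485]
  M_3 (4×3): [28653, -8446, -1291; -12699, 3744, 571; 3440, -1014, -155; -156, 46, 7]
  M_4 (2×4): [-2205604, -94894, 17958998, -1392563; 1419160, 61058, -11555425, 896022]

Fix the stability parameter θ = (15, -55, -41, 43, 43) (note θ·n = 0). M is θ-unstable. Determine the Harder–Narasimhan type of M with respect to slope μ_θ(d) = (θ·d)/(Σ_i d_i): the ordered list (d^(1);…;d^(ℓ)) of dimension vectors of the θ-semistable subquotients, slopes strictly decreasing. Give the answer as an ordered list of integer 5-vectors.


Interval decomposition of M: I[1,2], I[1,5], I[2,2], I[3,4]^2, I[4,5].
HN type (ℓ=5): μ^(1)=43; μ^(2)=-20; μ^(3)=-27; μ^(4)=-41; μ^(5)=-55

((0, 0, 0, 4, 2); (1, 1, 0, 0, 0); (1, 1, 1, 0, 0); (0, 0, 2, 0, 0); (0, 1, 0, 0, 0))


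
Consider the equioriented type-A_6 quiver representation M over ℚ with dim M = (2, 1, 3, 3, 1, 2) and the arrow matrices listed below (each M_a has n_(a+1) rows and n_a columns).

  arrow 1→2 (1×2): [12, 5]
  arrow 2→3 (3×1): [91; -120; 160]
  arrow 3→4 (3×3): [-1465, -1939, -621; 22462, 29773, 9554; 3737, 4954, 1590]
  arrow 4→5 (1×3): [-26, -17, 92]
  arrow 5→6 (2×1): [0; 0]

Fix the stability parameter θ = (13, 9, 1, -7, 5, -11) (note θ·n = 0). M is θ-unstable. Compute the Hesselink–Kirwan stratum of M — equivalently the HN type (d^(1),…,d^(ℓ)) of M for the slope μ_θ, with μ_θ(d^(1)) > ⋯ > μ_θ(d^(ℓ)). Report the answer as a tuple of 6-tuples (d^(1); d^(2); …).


Via rank(M_{q-1}∘⋯∘M_p): M ≅ I[1,1], I[1,4], I[3,4], I[3,5], I[6,6]^2.
μ_θ-semistable layers: μ^(1)=13; μ^(2)=5; μ^(3)=4; μ^(4)=-3; μ^(5)=-11

((1, 0, 0, 0, 0, 0); (0, 0, 0, 0, 1, 0); (1, 1, 1, 1, 0, 0); (0, 0, 2, 2, 0, 0); (0, 0, 0, 0, 0, 2))


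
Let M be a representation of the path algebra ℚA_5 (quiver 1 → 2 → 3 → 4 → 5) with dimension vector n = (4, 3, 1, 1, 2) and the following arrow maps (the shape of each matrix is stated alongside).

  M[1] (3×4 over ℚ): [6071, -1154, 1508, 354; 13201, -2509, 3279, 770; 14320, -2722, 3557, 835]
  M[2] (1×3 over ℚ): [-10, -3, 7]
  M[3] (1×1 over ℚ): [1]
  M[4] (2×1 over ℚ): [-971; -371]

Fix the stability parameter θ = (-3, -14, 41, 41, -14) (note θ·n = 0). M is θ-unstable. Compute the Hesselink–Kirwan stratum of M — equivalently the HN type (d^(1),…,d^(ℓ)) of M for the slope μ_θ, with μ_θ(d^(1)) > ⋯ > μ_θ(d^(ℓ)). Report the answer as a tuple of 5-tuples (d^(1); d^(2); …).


Barcode: M ≅ I[1,1], I[1,2]^2, I[1,5], I[5,5]. HN layers by μ_θ (4 steps, strictly decreasing):
  μ^(1)=68/3; μ^(2)=-3; μ^(3)=-17/2; μ^(4)=-14

((0, 0, 1, 1, 1); (1, 0, 0, 0, 0); (3, 3, 0, 0, 0); (0, 0, 0, 0, 1))


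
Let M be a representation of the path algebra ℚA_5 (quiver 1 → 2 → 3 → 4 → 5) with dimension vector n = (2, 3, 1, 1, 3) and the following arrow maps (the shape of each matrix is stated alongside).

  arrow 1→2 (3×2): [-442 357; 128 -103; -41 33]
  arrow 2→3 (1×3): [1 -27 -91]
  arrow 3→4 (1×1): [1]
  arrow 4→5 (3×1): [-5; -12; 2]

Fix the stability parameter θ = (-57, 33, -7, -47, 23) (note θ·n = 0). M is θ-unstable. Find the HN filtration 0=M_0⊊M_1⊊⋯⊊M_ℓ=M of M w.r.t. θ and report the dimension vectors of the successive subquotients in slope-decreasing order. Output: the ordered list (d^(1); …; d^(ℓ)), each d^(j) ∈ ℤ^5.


Barcode: M ≅ I[1,2], I[1,5], I[2,2], I[5,5]^2. HN layers by μ_θ (4 steps, strictly decreasing):
  μ^(1)=33; μ^(2)=23; μ^(3)=-7; μ^(4)=-57

((0, 2, 0, 0, 0); (0, 0, 0, 0, 3); (0, 1, 1, 1, 0); (2, 0, 0, 0, 0))


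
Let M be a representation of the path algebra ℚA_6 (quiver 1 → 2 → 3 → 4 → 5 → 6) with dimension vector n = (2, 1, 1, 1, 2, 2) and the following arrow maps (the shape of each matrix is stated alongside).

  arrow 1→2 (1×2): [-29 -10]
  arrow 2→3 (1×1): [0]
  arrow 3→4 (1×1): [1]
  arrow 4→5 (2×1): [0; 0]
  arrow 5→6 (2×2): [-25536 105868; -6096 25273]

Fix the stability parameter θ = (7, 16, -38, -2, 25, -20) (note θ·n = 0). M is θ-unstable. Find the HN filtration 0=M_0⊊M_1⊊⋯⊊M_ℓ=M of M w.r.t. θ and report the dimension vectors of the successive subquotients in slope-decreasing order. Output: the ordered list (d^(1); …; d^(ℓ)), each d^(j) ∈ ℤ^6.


Via rank(M_{q-1}∘⋯∘M_p): M ≅ I[1,1], I[1,2], I[3,4], I[5,5], I[5,6], I[6,6].
μ_θ-semistable layers: μ^(1)=25; μ^(2)=16; μ^(3)=7; μ^(4)=5/2; μ^(5)=-2; μ^(6)=-20; μ^(7)=-38

((0, 0, 0, 0, 1, 0); (0, 1, 0, 0, 0, 0); (2, 0, 0, 0, 0, 0); (0, 0, 0, 0, 1, 1); (0, 0, 0, 1, 0, 0); (0, 0, 0, 0, 0, 1); (0, 0, 1, 0, 0, 0))


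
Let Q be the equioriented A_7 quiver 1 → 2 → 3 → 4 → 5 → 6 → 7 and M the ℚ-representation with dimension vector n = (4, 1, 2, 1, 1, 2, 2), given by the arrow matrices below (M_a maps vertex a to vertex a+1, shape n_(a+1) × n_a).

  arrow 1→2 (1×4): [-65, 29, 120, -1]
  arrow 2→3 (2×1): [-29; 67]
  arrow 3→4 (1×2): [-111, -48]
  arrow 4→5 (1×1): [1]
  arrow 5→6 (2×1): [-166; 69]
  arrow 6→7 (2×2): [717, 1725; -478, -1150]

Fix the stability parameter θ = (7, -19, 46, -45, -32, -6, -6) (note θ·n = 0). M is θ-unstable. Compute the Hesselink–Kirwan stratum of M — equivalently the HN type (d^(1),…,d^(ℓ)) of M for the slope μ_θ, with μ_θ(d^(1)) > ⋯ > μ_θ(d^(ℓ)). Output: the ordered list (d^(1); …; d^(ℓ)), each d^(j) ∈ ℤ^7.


Via rank(M_{q-1}∘⋯∘M_p): M ≅ I[1,1]^3, I[1,7], I[3,3], I[6,6], I[7,7].
μ_θ-semistable layers: μ^(1)=46; μ^(2)=7; μ^(3)=-6; μ^(4)=-43/5

((0, 0, 1, 0, 0, 0, 0); (3, 0, 0, 0, 0, 0, 0); (0, 0, 0, 0, 0, 2, 2); (1, 1, 1, 1, 1, 0, 0))


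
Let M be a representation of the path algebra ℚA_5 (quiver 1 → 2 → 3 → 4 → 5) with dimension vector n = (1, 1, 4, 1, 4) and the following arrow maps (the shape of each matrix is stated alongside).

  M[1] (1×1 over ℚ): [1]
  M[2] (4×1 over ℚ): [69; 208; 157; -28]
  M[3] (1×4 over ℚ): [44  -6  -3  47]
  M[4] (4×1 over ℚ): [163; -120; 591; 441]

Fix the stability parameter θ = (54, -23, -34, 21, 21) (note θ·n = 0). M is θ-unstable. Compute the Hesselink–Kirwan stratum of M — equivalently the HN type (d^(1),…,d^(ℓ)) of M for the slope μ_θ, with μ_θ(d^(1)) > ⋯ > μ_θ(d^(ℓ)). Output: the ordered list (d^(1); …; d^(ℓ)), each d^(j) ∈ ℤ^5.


Via rank(M_{q-1}∘⋯∘M_p): M ≅ I[1,5], I[3,3]^3, I[5,5]^3.
μ_θ-semistable layers: μ^(1)=21; μ^(2)=-1; μ^(3)=-34

((0, 0, 0, 1, 4); (1, 1, 1, 0, 0); (0, 0, 3, 0, 0))


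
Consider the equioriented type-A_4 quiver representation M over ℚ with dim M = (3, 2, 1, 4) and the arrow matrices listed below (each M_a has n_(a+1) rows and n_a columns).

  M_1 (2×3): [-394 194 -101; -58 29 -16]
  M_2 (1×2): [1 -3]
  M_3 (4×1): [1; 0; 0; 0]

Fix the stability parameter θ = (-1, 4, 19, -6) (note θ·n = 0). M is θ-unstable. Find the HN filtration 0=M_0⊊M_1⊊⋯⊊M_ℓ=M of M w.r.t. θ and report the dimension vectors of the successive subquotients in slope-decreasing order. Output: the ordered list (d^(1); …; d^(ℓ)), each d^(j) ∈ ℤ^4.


Barcode: M ≅ I[1,1], I[1,2], I[1,4], I[4,4]^3. HN layers by μ_θ (4 steps, strictly decreasing):
  μ^(1)=13/2; μ^(2)=4; μ^(3)=-1; μ^(4)=-6

((0, 0, 1, 1); (0, 2, 0, 0); (3, 0, 0, 0); (0, 0, 0, 3))


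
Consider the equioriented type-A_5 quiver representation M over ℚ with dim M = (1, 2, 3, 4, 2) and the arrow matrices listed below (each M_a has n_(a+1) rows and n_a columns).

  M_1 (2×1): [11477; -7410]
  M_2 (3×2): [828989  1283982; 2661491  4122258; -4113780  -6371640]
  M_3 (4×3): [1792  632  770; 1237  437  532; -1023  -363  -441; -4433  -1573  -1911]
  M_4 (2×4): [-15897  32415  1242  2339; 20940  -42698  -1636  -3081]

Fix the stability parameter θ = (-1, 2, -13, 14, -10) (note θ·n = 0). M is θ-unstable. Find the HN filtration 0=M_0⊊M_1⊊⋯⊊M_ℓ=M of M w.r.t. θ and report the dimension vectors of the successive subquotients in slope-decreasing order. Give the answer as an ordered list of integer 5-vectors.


Via rank(M_{q-1}∘⋯∘M_p): M ≅ I[1,3], I[2,2], I[3,5]^2, I[4,4]^2.
μ_θ-semistable layers: μ^(1)=14; μ^(2)=2; μ^(3)=-4; μ^(4)=-13

((0, 0, 0, 2, 0); (0, 1, 0, 2, 2); (1, 1, 1, 0, 0); (0, 0, 2, 0, 0))


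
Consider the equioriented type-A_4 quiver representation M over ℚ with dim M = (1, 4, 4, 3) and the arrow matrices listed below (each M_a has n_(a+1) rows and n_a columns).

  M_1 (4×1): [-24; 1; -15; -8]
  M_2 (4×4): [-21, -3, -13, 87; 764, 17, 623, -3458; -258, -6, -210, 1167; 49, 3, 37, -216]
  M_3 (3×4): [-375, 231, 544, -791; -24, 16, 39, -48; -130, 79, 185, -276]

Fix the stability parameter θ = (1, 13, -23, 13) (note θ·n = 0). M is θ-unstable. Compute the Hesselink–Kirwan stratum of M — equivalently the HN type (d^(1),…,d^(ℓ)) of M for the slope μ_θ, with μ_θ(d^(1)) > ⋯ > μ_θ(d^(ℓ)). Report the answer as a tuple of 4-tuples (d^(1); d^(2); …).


Via rank(M_{q-1}∘⋯∘M_p): M ≅ I[1,2], I[2,4]^3, I[3,3].
μ_θ-semistable layers: μ^(1)=13; μ^(2)=1; μ^(3)=-5; μ^(4)=-23

((0, 1, 0, 3); (1, 0, 0, 0); (0, 3, 3, 0); (0, 0, 1, 0))


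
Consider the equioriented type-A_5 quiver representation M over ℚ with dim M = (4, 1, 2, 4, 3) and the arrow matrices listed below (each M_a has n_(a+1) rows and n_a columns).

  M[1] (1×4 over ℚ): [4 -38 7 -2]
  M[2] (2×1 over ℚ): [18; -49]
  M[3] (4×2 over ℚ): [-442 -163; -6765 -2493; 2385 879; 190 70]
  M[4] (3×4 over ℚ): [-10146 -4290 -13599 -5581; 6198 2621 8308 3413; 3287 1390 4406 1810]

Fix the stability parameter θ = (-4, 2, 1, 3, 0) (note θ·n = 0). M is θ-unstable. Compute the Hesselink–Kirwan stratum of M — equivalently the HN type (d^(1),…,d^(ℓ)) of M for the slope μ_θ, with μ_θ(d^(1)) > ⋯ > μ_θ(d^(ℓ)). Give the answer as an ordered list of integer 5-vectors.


Via rank(M_{q-1}∘⋯∘M_p): M ≅ I[1,1]^3, I[1,5], I[3,5], I[4,4], I[4,5].
μ_θ-semistable layers: μ^(1)=3; μ^(2)=3/2; μ^(3)=1; μ^(4)=-4

((0, 0, 0, 1, 0); (0, 1, 1, 3, 3); (0, 0, 1, 0, 0); (4, 0, 0, 0, 0))


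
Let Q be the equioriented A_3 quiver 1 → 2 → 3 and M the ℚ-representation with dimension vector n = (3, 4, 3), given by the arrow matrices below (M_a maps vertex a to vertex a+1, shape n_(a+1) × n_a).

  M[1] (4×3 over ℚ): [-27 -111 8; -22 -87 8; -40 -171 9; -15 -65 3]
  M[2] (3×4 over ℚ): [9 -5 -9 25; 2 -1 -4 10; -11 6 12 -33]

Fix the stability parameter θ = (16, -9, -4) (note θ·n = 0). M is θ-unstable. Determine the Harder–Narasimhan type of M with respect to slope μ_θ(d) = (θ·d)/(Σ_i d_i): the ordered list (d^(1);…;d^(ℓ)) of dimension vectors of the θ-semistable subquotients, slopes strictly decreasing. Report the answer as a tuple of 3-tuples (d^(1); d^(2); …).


Interval decomposition of M: I[1,2], I[1,3]^2, I[2,3].
HN type (ℓ=4): μ^(1)=7/2; μ^(2)=1; μ^(3)=-4; μ^(4)=-9

((1, 1, 0); (2, 2, 2); (0, 0, 1); (0, 1, 0))


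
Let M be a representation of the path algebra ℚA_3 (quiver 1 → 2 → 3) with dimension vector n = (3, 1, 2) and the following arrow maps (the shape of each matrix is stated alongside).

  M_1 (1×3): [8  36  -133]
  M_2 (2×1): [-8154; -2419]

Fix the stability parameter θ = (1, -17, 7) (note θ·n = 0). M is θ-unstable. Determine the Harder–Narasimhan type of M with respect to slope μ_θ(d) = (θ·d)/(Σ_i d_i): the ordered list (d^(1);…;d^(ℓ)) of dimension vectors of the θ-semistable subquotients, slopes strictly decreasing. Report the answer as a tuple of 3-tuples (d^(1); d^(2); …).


Interval decomposition of M: I[1,1]^2, I[1,3], I[3,3].
HN type (ℓ=3): μ^(1)=7; μ^(2)=1; μ^(3)=-8

((0, 0, 2); (2, 0, 0); (1, 1, 0))


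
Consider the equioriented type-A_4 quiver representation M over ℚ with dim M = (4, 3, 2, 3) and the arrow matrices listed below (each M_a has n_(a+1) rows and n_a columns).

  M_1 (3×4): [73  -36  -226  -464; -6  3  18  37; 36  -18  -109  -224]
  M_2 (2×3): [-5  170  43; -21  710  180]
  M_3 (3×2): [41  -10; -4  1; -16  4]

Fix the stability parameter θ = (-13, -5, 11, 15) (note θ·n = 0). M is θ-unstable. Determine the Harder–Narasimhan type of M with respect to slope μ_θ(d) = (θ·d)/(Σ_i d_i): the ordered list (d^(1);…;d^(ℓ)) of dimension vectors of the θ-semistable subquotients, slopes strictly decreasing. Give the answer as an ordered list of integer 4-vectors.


Interval decomposition of M: I[1,1], I[1,2], I[1,4]^2, I[4,4].
HN type (ℓ=4): μ^(1)=15; μ^(2)=11; μ^(3)=-5; μ^(4)=-13

((0, 0, 0, 3); (0, 0, 2, 0); (0, 3, 0, 0); (4, 0, 0, 0))


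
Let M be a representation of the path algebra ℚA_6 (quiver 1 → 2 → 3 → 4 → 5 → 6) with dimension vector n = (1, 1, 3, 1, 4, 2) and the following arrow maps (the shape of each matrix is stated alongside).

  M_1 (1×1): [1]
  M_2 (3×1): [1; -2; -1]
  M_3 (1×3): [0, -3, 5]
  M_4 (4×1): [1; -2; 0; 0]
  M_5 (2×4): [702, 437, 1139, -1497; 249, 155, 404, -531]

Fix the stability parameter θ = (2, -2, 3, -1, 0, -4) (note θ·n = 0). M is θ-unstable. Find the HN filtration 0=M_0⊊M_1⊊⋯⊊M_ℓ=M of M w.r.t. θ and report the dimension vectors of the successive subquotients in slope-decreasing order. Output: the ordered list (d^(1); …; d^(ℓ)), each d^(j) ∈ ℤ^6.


Barcode: M ≅ I[1,6], I[3,3]^2, I[5,5]^2, I[5,6]. HN layers by μ_θ (4 steps, strictly decreasing):
  μ^(1)=3; μ^(2)=0; μ^(3)=-1/3; μ^(4)=-2

((0, 0, 2, 0, 0, 0); (0, 0, 0, 0, 2, 0); (1, 1, 1, 1, 1, 1); (0, 0, 0, 0, 1, 1))


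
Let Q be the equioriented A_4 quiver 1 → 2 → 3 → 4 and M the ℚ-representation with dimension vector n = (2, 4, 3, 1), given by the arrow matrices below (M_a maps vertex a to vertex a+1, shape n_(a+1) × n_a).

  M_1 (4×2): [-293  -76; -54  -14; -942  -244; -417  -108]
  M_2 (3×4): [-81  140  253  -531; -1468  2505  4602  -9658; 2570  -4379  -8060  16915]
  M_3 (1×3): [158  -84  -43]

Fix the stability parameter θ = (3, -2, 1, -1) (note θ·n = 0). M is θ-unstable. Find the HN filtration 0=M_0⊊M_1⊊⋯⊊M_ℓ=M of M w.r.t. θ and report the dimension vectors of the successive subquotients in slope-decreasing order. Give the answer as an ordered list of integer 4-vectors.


Barcode: M ≅ I[1,3], I[1,4], I[2,2], I[2,3]. HN layers by μ_θ (4 steps, strictly decreasing):
  μ^(1)=1; μ^(2)=1/2; μ^(3)=1/4; μ^(4)=-2

((0, 0, 2, 0); (1, 1, 0, 0); (1, 1, 1, 1); (0, 2, 0, 0))


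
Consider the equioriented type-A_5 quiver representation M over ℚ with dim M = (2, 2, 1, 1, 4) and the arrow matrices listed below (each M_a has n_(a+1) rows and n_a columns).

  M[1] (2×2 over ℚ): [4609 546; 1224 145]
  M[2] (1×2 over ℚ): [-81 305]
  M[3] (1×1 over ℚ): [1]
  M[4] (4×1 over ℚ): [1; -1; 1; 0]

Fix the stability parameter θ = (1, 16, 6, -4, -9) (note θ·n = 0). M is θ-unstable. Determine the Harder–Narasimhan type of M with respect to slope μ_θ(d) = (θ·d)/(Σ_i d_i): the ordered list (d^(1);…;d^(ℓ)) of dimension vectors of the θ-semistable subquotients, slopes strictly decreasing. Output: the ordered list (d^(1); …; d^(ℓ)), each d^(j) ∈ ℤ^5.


Via rank(M_{q-1}∘⋯∘M_p): M ≅ I[1,2], I[1,5], I[5,5]^3.
μ_θ-semistable layers: μ^(1)=16; μ^(2)=9/4; μ^(3)=1; μ^(4)=-9

((0, 1, 0, 0, 0); (0, 1, 1, 1, 1); (2, 0, 0, 0, 0); (0, 0, 0, 0, 3))


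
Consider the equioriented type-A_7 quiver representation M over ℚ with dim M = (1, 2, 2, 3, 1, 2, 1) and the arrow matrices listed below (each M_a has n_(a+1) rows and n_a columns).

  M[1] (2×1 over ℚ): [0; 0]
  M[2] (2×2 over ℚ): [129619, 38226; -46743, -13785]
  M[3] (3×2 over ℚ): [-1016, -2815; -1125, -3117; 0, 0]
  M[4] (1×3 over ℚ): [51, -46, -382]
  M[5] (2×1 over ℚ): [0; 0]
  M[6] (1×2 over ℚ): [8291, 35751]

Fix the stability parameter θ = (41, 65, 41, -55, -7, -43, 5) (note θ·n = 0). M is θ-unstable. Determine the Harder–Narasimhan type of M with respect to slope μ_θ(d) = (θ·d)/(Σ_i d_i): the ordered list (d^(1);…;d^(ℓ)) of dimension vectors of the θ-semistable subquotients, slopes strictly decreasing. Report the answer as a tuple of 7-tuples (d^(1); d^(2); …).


Via rank(M_{q-1}∘⋯∘M_p): M ≅ I[1,1], I[2,4], I[2,5], I[4,4], I[6,6], I[6,7].
μ_θ-semistable layers: μ^(1)=41; μ^(2)=17; μ^(3)=11; μ^(4)=5; μ^(5)=-43; μ^(6)=-55

((1, 0, 0, 0, 0, 0, 0); (0, 1, 1, 1, 0, 0, 0); (0, 1, 1, 1, 1, 0, 0); (0, 0, 0, 0, 0, 0, 1); (0, 0, 0, 0, 0, 2, 0); (0, 0, 0, 1, 0, 0, 0))


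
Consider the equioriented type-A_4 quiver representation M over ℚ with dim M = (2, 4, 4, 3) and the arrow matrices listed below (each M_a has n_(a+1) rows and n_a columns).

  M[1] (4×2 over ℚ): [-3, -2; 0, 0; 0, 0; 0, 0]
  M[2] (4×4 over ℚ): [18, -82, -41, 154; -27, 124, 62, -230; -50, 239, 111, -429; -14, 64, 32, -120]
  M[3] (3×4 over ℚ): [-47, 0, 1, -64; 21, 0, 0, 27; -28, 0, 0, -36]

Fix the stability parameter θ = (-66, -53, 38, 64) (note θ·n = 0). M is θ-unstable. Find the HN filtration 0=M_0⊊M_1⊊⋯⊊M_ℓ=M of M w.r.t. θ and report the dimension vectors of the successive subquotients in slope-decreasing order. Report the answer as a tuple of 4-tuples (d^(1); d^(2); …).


Barcode: M ≅ I[1,1], I[1,3], I[2,3], I[2,4]^2, I[4,4]. HN layers by μ_θ (4 steps, strictly decreasing):
  μ^(1)=64; μ^(2)=38; μ^(3)=-53; μ^(4)=-66

((0, 0, 0, 3); (0, 0, 4, 0); (0, 4, 0, 0); (2, 0, 0, 0))


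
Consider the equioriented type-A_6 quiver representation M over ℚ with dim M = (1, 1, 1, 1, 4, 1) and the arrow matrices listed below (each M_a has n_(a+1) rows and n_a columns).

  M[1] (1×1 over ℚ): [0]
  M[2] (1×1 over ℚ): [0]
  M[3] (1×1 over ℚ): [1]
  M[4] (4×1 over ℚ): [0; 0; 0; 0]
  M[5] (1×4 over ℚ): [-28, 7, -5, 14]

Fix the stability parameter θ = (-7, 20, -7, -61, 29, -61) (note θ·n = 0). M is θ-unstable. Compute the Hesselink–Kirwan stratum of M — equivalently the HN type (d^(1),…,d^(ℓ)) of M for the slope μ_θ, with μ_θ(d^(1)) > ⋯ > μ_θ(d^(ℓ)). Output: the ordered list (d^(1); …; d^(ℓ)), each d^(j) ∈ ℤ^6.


Via rank(M_{q-1}∘⋯∘M_p): M ≅ I[1,1], I[2,2], I[3,4], I[5,5]^3, I[5,6].
μ_θ-semistable layers: μ^(1)=29; μ^(2)=20; μ^(3)=-7; μ^(4)=-16; μ^(5)=-34

((0, 0, 0, 0, 3, 0); (0, 1, 0, 0, 0, 0); (1, 0, 0, 0, 0, 0); (0, 0, 0, 0, 1, 1); (0, 0, 1, 1, 0, 0))
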